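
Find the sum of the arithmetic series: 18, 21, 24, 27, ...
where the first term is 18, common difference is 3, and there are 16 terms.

Sₙ = n/2 × (first + last)
Last term = a + (n-1)d = 18 + (16-1)×3 = 63
S_16 = 16/2 × (18 + 63)
S_16 = 16/2 × 81 = 648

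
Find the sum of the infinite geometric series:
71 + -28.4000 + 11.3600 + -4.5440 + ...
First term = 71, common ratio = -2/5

For |r| < 1, S = a / (1 - r)
S = 71 / (1 - (-2/5))
S = 71 / (7/5)
S = 355/7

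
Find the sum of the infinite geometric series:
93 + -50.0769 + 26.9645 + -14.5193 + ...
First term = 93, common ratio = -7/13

For |r| < 1, S = a / (1 - r)
S = 93 / (1 - (-7/13))
S = 93 / (20/13)
S = 1209/20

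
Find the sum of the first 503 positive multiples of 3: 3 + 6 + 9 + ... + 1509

Factor out 3: = 3(1 + 2 + ... + 503) = 3 × n(n+1)/2
= 3 × 503×504/2
= 3 × 126756
= 380268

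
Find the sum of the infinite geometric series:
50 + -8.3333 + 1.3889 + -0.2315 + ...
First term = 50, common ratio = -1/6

For |r| < 1, S = a / (1 - r)
S = 50 / (1 - (-1/6))
S = 50 / (7/6)
S = 300/7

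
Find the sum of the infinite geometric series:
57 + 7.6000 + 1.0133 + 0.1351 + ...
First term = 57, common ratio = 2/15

For |r| < 1, S = a / (1 - r)
S = 57 / (1 - (2/15))
S = 57 / (13/15)
S = 855/13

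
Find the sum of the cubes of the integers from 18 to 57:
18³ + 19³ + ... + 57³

Use ∑_{k=1}^{n} k³ = [n(n+1)/2]², then subtract the first 17 terms.
∑_{k=1}^{57} k³ = [57×58/2]² = 1653² = 2732409
∑_{k=1}^{17} k³ = [17×18/2]² = 153² = 23409
∑_{k=18}^{57} k³ = 2732409 - 23409 = 2709000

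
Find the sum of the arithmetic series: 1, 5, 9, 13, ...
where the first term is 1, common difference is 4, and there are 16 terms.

Sₙ = n/2 × (first + last)
Last term = a + (n-1)d = 1 + (16-1)×4 = 61
S_16 = 16/2 × (1 + 61)
S_16 = 16/2 × 62 = 496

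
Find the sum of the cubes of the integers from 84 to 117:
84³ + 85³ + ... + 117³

Use ∑_{k=1}^{n} k³ = [n(n+1)/2]², then subtract the first 83 terms.
∑_{k=1}^{117} k³ = [117×118/2]² = 6903² = 47651409
∑_{k=1}^{83} k³ = [83×84/2]² = 3486² = 12152196
∑_{k=84}^{117} k³ = 47651409 - 12152196 = 35499213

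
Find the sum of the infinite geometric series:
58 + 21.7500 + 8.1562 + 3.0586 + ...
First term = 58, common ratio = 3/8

For |r| < 1, S = a / (1 - r)
S = 58 / (1 - (3/8))
S = 58 / (5/8)
S = 464/5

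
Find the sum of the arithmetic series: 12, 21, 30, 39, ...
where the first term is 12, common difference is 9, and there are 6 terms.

Sₙ = n/2 × (first + last)
Last term = a + (n-1)d = 12 + (6-1)×9 = 57
S_6 = 6/2 × (12 + 57)
S_6 = 6/2 × 69 = 207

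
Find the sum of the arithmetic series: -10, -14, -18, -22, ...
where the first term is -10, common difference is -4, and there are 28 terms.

Sₙ = n/2 × (first + last)
Last term = a + (n-1)d = -10 + (28-1)×(-4) = -118
S_28 = 28/2 × (-10 + (-118))
S_28 = 28/2 × (-128) = -1792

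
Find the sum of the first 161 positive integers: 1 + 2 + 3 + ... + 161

Formula: ∑k = n(n+1)/2
= 161×162/2
= 26082/2
= 13041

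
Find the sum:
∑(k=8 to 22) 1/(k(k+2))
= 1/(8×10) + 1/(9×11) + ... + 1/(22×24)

Partial fractions: 1/(k(k+2)) = (1/2)[1/k - 1/(k+2)]
Telescoping leaves the first two and last two terms:
= (1/2)[1/8 + 1/9 - 1/23 - 1/24]
= 125/1656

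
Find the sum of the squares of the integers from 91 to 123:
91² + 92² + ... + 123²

Use ∑_{k=1}^{n} k² = n(n+1)(2n+1)/6, then subtract the first 90 terms.
∑_{k=1}^{123} k² = 123×124×247/6 = 627874
∑_{k=1}^{90} k² = 90×91×181/6 = 247065
∑_{k=91}^{123} k² = 627874 - 247065 = 380809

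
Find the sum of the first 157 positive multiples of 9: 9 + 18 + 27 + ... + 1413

Factor out 9: = 9(1 + 2 + ... + 157) = 9 × n(n+1)/2
= 9 × 157×158/2
= 9 × 12403
= 111627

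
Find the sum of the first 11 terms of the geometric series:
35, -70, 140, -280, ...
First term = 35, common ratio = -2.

Sₙ = a(1 - rⁿ) / (1 - r)
S_11 = 35(1 - (-2)^11) / (1 - (-2))
S_11 = 35(1 - (-2048)) / (3)
S_11 = 23905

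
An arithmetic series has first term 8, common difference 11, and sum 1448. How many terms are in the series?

Using S = n/2 × [2a + (n-1)d]
1448 = n/2 × [2(8) + (n-1)(11)]
1448 = n/2 × [16 + 11n - 11]
2896 = n × [5 + 11n]
11n² + (5)n - 2896 = 0
Discriminant: Δ = (5)² - 4(11)(-2896) = 25 + 127424 = 127449
√Δ = 357
n = [-(5) + √Δ] / (2·11) = (-5 + 357) / 22 = 352 / 22 = 16
(The negative root is discarded since n must be a positive integer.)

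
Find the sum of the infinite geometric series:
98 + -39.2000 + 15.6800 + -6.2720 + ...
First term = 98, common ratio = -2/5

For |r| < 1, S = a / (1 - r)
S = 98 / (1 - (-2/5))
S = 98 / (7/5)
S = 70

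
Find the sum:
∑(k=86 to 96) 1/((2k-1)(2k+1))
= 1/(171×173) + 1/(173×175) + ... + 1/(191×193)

Partial fractions: 1/((2k-1)(2k+1)) = (1/2)[1/(2k-1) - 1/(2k+1)]
The series telescopes:
= (1/2)[1/171 - 1/193]
= 11/33003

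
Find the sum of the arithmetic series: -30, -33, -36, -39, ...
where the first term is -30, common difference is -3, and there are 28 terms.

Sₙ = n/2 × (first + last)
Last term = a + (n-1)d = -30 + (28-1)×(-3) = -111
S_28 = 28/2 × (-30 + (-111))
S_28 = 28/2 × (-141) = -1974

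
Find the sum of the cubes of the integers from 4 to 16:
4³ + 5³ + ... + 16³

Use ∑_{k=1}^{n} k³ = [n(n+1)/2]², then subtract the first 3 terms.
∑_{k=1}^{16} k³ = [16×17/2]² = 136² = 18496
∑_{k=1}^{3} k³ = [3×4/2]² = 6² = 36
∑_{k=4}^{16} k³ = 18496 - 36 = 18460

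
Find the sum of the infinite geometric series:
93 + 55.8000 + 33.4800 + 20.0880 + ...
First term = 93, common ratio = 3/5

For |r| < 1, S = a / (1 - r)
S = 93 / (1 - (3/5))
S = 93 / (2/5)
S = 465/2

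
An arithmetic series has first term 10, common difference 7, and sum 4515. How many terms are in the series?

Using S = n/2 × [2a + (n-1)d]
4515 = n/2 × [2(10) + (n-1)(7)]
4515 = n/2 × [20 + 7n - 7]
9030 = n × [13 + 7n]
7n² + (13)n - 9030 = 0
Discriminant: Δ = (13)² - 4(7)(-9030) = 169 + 252840 = 253009
√Δ = 503
n = [-(13) + √Δ] / (2·7) = (-13 + 503) / 14 = 490 / 14 = 35
(The negative root is discarded since n must be a positive integer.)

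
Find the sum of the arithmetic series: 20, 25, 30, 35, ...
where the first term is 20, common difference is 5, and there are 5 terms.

Sₙ = n/2 × (first + last)
Last term = a + (n-1)d = 20 + (5-1)×5 = 40
S_5 = 5/2 × (20 + 40)
S_5 = 5/2 × 60 = 150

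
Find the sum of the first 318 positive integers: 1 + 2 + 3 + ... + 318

Formula: ∑k = n(n+1)/2
= 318×319/2
= 101442/2
= 50721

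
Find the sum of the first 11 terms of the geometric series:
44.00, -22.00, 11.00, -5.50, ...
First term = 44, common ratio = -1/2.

Sₙ = a(1 - rⁿ) / (1 - r)
S_11 = 44(1 - (-1/2)^11) / (1 - (-1/2))
S_11 = 44(1 - (-1/2048)) / (3/2)
S_11 = 7513/256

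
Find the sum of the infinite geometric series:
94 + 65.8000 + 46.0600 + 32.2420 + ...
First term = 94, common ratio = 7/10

For |r| < 1, S = a / (1 - r)
S = 94 / (1 - (7/10))
S = 94 / (3/10)
S = 940/3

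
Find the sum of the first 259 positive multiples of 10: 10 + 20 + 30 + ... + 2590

Factor out 10: = 10(1 + 2 + ... + 259) = 10 × n(n+1)/2
= 10 × 259×260/2
= 10 × 33670
= 336700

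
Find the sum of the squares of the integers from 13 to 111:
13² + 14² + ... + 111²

Use ∑_{k=1}^{n} k² = n(n+1)(2n+1)/6, then subtract the first 12 terms.
∑_{k=1}^{111} k² = 111×112×223/6 = 462056
∑_{k=1}^{12} k² = 12×13×25/6 = 650
∑_{k=13}^{111} k² = 462056 - 650 = 461406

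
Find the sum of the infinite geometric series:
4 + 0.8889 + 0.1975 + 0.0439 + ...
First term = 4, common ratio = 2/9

For |r| < 1, S = a / (1 - r)
S = 4 / (1 - (2/9))
S = 4 / (7/9)
S = 36/7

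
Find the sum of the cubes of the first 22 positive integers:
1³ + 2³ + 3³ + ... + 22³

Formula: ∑k³ = [n(n+1)/2]²
= [22×23/2]²
= 253²
= 64009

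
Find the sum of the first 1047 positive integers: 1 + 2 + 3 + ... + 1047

Formula: ∑k = n(n+1)/2
= 1047×1048/2
= 1097256/2
= 548628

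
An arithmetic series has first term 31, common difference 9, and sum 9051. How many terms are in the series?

Using S = n/2 × [2a + (n-1)d]
9051 = n/2 × [2(31) + (n-1)(9)]
9051 = n/2 × [62 + 9n - 9]
18102 = n × [53 + 9n]
9n² + (53)n - 18102 = 0
Discriminant: Δ = (53)² - 4(9)(-18102) = 2809 + 651672 = 654481
√Δ = 809
n = [-(53) + √Δ] / (2·9) = (-53 + 809) / 18 = 756 / 18 = 42
(The negative root is discarded since n must be a positive integer.)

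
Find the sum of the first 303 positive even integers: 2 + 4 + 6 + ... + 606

Sum of first n even numbers = n(n+1)
= 303×304
= 92112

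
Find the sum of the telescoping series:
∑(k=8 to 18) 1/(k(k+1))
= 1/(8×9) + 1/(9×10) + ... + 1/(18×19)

Partial fractions: 1/(k(k+1)) = 1/k - 1/(k+1)
The series telescopes:
= (1/8 - 1/9) + (1/9 - 1/10) + ... + (1/18 - 1/19)
= 1/8 - 1/19
= 11/152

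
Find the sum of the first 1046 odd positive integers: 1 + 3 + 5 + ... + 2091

Sum of first n odd numbers = n²
= 1046²
= 1094116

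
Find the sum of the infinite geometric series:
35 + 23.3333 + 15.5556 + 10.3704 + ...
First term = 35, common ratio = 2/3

For |r| < 1, S = a / (1 - r)
S = 35 / (1 - (2/3))
S = 35 / (1/3)
S = 105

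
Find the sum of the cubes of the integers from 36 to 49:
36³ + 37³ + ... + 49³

Use ∑_{k=1}^{n} k³ = [n(n+1)/2]², then subtract the first 35 terms.
∑_{k=1}^{49} k³ = [49×50/2]² = 1225² = 1500625
∑_{k=1}^{35} k³ = [35×36/2]² = 630² = 396900
∑_{k=36}^{49} k³ = 1500625 - 396900 = 1103725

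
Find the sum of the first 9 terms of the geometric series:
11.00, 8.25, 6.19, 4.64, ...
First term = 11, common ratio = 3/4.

Sₙ = a(1 - rⁿ) / (1 - r)
S_9 = 11(1 - (3/4)^9) / (1 - (3/4))
S_9 = 11(1 - (19683/262144)) / (1/4)
S_9 = 2667071/65536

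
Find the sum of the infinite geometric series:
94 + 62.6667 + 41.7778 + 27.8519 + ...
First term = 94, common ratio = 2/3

For |r| < 1, S = a / (1 - r)
S = 94 / (1 - (2/3))
S = 94 / (1/3)
S = 282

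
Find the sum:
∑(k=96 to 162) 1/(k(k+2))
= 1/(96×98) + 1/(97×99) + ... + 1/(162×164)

Partial fractions: 1/(k(k+2)) = (1/2)[1/k - 1/(k+2)]
Telescoping leaves the first two and last two terms:
= (1/2)[1/96 + 1/97 - 1/163 - 1/164]
= 528563/124464192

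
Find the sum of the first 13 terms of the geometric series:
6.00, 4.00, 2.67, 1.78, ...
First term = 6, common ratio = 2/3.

Sₙ = a(1 - rⁿ) / (1 - r)
S_13 = 6(1 - (2/3)^13) / (1 - (2/3))
S_13 = 6(1 - (8192/1594323)) / (1/3)
S_13 = 3172262/177147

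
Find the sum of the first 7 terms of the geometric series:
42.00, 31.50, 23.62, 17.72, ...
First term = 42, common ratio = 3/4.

Sₙ = a(1 - rⁿ) / (1 - r)
S_7 = 42(1 - (3/4)^7) / (1 - (3/4))
S_7 = 42(1 - (2187/16384)) / (1/4)
S_7 = 298137/2048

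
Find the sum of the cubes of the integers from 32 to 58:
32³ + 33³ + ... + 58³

Use ∑_{k=1}^{n} k³ = [n(n+1)/2]², then subtract the first 31 terms.
∑_{k=1}^{58} k³ = [58×59/2]² = 1711² = 2927521
∑_{k=1}^{31} k³ = [31×32/2]² = 496² = 246016
∑_{k=32}^{58} k³ = 2927521 - 246016 = 2681505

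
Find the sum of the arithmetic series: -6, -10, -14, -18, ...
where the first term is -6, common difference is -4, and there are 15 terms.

Sₙ = n/2 × (first + last)
Last term = a + (n-1)d = -6 + (15-1)×(-4) = -62
S_15 = 15/2 × (-6 + (-62))
S_15 = 15/2 × (-68) = -510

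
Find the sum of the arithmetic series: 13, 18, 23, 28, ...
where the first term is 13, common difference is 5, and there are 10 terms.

Sₙ = n/2 × (first + last)
Last term = a + (n-1)d = 13 + (10-1)×5 = 58
S_10 = 10/2 × (13 + 58)
S_10 = 10/2 × 71 = 355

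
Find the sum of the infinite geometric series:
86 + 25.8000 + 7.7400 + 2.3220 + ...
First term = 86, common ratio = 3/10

For |r| < 1, S = a / (1 - r)
S = 86 / (1 - (3/10))
S = 86 / (7/10)
S = 860/7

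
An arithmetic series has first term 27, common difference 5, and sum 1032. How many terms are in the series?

Using S = n/2 × [2a + (n-1)d]
1032 = n/2 × [2(27) + (n-1)(5)]
1032 = n/2 × [54 + 5n - 5]
2064 = n × [49 + 5n]
5n² + (49)n - 2064 = 0
Discriminant: Δ = (49)² - 4(5)(-2064) = 2401 + 41280 = 43681
√Δ = 209
n = [-(49) + √Δ] / (2·5) = (-49 + 209) / 10 = 160 / 10 = 16
(The negative root is discarded since n must be a positive integer.)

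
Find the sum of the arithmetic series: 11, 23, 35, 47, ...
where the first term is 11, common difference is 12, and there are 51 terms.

Sₙ = n/2 × (first + last)
Last term = a + (n-1)d = 11 + (51-1)×12 = 611
S_51 = 51/2 × (11 + 611)
S_51 = 51/2 × 622 = 15861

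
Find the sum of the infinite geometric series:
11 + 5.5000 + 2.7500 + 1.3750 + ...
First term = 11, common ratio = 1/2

For |r| < 1, S = a / (1 - r)
S = 11 / (1 - (1/2))
S = 11 / (1/2)
S = 22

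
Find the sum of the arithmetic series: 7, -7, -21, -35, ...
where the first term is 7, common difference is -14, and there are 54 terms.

Sₙ = n/2 × (first + last)
Last term = a + (n-1)d = 7 + (54-1)×(-14) = -735
S_54 = 54/2 × (7 + (-735))
S_54 = 54/2 × (-728) = -19656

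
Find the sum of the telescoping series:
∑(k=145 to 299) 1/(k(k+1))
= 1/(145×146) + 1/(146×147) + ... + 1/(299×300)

Partial fractions: 1/(k(k+1)) = 1/k - 1/(k+1)
The series telescopes:
= (1/145 - 1/146) + (1/146 - 1/147) + ... + (1/299 - 1/300)
= 1/145 - 1/300
= 31/8700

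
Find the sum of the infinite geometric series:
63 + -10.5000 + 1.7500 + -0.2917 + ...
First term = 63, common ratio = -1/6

For |r| < 1, S = a / (1 - r)
S = 63 / (1 - (-1/6))
S = 63 / (7/6)
S = 54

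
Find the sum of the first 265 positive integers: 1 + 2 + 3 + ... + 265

Formula: ∑k = n(n+1)/2
= 265×266/2
= 70490/2
= 35245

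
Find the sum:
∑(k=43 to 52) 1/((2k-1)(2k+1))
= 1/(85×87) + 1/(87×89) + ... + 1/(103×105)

Partial fractions: 1/((2k-1)(2k+1)) = (1/2)[1/(2k-1) - 1/(2k+1)]
The series telescopes:
= (1/2)[1/85 - 1/105]
= 2/1785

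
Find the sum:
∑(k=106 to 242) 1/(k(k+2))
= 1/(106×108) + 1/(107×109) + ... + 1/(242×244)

Partial fractions: 1/(k(k+2)) = (1/2)[1/k - 1/(k+2)]
Telescoping leaves the first two and last two terms:
= (1/2)[1/106 + 1/107 - 1/243 - 1/244]
= 3552821/672489864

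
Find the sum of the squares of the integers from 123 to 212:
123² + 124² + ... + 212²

Use ∑_{k=1}^{n} k² = n(n+1)(2n+1)/6, then subtract the first 122 terms.
∑_{k=1}^{212} k² = 212×213×425/6 = 3198550
∑_{k=1}^{122} k² = 122×123×245/6 = 612745
∑_{k=123}^{212} k² = 3198550 - 612745 = 2585805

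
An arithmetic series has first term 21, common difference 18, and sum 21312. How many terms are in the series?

Using S = n/2 × [2a + (n-1)d]
21312 = n/2 × [2(21) + (n-1)(18)]
21312 = n/2 × [42 + 18n - 18]
42624 = n × [24 + 18n]
18n² + (24)n - 42624 = 0
Discriminant: Δ = (24)² - 4(18)(-42624) = 576 + 3068928 = 3069504
√Δ = 1752
n = [-(24) + √Δ] / (2·18) = (-24 + 1752) / 36 = 1728 / 36 = 48
(The negative root is discarded since n must be a positive integer.)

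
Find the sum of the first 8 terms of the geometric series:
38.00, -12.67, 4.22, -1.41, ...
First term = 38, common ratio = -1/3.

Sₙ = a(1 - rⁿ) / (1 - r)
S_8 = 38(1 - (-1/3)^8) / (1 - (-1/3))
S_8 = 38(1 - (1/6561)) / (4/3)
S_8 = 62320/2187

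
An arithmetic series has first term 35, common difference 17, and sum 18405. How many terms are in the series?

Using S = n/2 × [2a + (n-1)d]
18405 = n/2 × [2(35) + (n-1)(17)]
18405 = n/2 × [70 + 17n - 17]
36810 = n × [53 + 17n]
17n² + (53)n - 36810 = 0
Discriminant: Δ = (53)² - 4(17)(-36810) = 2809 + 2503080 = 2505889
√Δ = 1583
n = [-(53) + √Δ] / (2·17) = (-53 + 1583) / 34 = 1530 / 34 = 45
(The negative root is discarded since n must be a positive integer.)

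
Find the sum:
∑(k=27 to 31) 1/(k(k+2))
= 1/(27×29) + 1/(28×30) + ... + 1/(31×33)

Partial fractions: 1/(k(k+2)) = (1/2)[1/k - 1/(k+2)]
Telescoping leaves the first two and last two terms:
= (1/2)[1/27 + 1/28 - 1/32 - 1/33]
= 745/133056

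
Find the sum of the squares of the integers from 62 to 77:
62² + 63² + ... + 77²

Use ∑_{k=1}^{n} k² = n(n+1)(2n+1)/6, then subtract the first 61 terms.
∑_{k=1}^{77} k² = 77×78×155/6 = 155155
∑_{k=1}^{61} k² = 61×62×123/6 = 77531
∑_{k=62}^{77} k² = 155155 - 77531 = 77624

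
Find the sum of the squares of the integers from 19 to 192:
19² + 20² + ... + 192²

Use ∑_{k=1}^{n} k² = n(n+1)(2n+1)/6, then subtract the first 18 terms.
∑_{k=1}^{192} k² = 192×193×385/6 = 2377760
∑_{k=1}^{18} k² = 18×19×37/6 = 2109
∑_{k=19}^{192} k² = 2377760 - 2109 = 2375651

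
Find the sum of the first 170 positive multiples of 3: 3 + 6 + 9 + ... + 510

Factor out 3: = 3(1 + 2 + ... + 170) = 3 × n(n+1)/2
= 3 × 170×171/2
= 3 × 14535
= 43605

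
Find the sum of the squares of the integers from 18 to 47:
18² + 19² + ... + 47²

Use ∑_{k=1}^{n} k² = n(n+1)(2n+1)/6, then subtract the first 17 terms.
∑_{k=1}^{47} k² = 47×48×95/6 = 35720
∑_{k=1}^{17} k² = 17×18×35/6 = 1785
∑_{k=18}^{47} k² = 35720 - 1785 = 33935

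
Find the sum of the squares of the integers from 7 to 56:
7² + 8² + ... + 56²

Use ∑_{k=1}^{n} k² = n(n+1)(2n+1)/6, then subtract the first 6 terms.
∑_{k=1}^{56} k² = 56×57×113/6 = 60116
∑_{k=1}^{6} k² = 6×7×13/6 = 91
∑_{k=7}^{56} k² = 60116 - 91 = 60025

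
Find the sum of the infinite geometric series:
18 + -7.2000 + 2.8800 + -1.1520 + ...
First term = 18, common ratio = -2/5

For |r| < 1, S = a / (1 - r)
S = 18 / (1 - (-2/5))
S = 18 / (7/5)
S = 90/7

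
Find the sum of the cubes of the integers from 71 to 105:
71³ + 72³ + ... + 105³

Use ∑_{k=1}^{n} k³ = [n(n+1)/2]², then subtract the first 70 terms.
∑_{k=1}^{105} k³ = [105×106/2]² = 5565² = 30969225
∑_{k=1}^{70} k³ = [70×71/2]² = 2485² = 6175225
∑_{k=71}^{105} k³ = 30969225 - 6175225 = 24794000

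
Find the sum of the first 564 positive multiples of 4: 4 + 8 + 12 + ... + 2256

Factor out 4: = 4(1 + 2 + ... + 564) = 4 × n(n+1)/2
= 4 × 564×565/2
= 4 × 159330
= 637320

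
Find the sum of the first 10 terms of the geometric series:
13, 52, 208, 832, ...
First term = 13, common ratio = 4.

Sₙ = a(1 - rⁿ) / (1 - r)
S_10 = 13(1 - 4^10) / (1 - 4)
S_10 = 13(1 - 1048576) / (-3)
S_10 = 4543825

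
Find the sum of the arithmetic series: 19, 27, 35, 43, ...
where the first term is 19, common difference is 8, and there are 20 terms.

Sₙ = n/2 × (first + last)
Last term = a + (n-1)d = 19 + (20-1)×8 = 171
S_20 = 20/2 × (19 + 171)
S_20 = 20/2 × 190 = 1900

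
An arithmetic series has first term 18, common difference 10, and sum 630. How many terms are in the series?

Using S = n/2 × [2a + (n-1)d]
630 = n/2 × [2(18) + (n-1)(10)]
630 = n/2 × [36 + 10n - 10]
1260 = n × [26 + 10n]
10n² + (26)n - 1260 = 0
Discriminant: Δ = (26)² - 4(10)(-1260) = 676 + 50400 = 51076
√Δ = 226
n = [-(26) + √Δ] / (2·10) = (-26 + 226) / 20 = 200 / 20 = 10
(The negative root is discarded since n must be a positive integer.)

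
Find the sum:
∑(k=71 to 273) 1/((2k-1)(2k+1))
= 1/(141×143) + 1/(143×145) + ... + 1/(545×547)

Partial fractions: 1/((2k-1)(2k+1)) = (1/2)[1/(2k-1) - 1/(2k+1)]
The series telescopes:
= (1/2)[1/141 - 1/547]
= 203/77127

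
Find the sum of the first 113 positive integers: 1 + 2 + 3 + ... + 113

Formula: ∑k = n(n+1)/2
= 113×114/2
= 12882/2
= 6441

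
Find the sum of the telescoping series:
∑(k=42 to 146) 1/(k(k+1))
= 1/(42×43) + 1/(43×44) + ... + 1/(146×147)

Partial fractions: 1/(k(k+1)) = 1/k - 1/(k+1)
The series telescopes:
= (1/42 - 1/43) + (1/43 - 1/44) + ... + (1/146 - 1/147)
= 1/42 - 1/147
= 5/294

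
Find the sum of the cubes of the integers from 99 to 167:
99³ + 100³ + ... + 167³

Use ∑_{k=1}^{n} k³ = [n(n+1)/2]², then subtract the first 98 terms.
∑_{k=1}^{167} k³ = [167×168/2]² = 14028² = 196784784
∑_{k=1}^{98} k³ = [98×99/2]² = 4851² = 23532201
∑_{k=99}^{167} k³ = 196784784 - 23532201 = 173252583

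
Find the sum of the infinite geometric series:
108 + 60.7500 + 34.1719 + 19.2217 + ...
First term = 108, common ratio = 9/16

For |r| < 1, S = a / (1 - r)
S = 108 / (1 - (9/16))
S = 108 / (7/16)
S = 1728/7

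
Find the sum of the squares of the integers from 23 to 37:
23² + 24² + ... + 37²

Use ∑_{k=1}^{n} k² = n(n+1)(2n+1)/6, then subtract the first 22 terms.
∑_{k=1}^{37} k² = 37×38×75/6 = 17575
∑_{k=1}^{22} k² = 22×23×45/6 = 3795
∑_{k=23}^{37} k² = 17575 - 3795 = 13780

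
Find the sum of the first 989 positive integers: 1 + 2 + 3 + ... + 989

Formula: ∑k = n(n+1)/2
= 989×990/2
= 979110/2
= 489555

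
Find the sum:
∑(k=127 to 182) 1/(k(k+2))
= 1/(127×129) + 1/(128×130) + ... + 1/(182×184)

Partial fractions: 1/(k(k+2)) = (1/2)[1/k - 1/(k+2)]
Telescoping leaves the first two and last two terms:
= (1/2)[1/127 + 1/128 - 1/183 - 1/184]
= 327551/136843008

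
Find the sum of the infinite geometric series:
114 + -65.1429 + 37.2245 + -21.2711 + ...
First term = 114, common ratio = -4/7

For |r| < 1, S = a / (1 - r)
S = 114 / (1 - (-4/7))
S = 114 / (11/7)
S = 798/11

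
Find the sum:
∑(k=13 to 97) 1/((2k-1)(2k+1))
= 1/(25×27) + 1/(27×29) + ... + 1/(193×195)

Partial fractions: 1/((2k-1)(2k+1)) = (1/2)[1/(2k-1) - 1/(2k+1)]
The series telescopes:
= (1/2)[1/25 - 1/195]
= 17/975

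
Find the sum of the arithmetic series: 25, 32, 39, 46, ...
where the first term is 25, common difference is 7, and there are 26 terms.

Sₙ = n/2 × (first + last)
Last term = a + (n-1)d = 25 + (26-1)×7 = 200
S_26 = 26/2 × (25 + 200)
S_26 = 26/2 × 225 = 2925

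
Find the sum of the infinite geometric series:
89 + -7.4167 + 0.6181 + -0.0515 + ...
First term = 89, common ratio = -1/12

For |r| < 1, S = a / (1 - r)
S = 89 / (1 - (-1/12))
S = 89 / (13/12)
S = 1068/13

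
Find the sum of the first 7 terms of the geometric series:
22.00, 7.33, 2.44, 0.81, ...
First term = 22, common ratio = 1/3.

Sₙ = a(1 - rⁿ) / (1 - r)
S_7 = 22(1 - (1/3)^7) / (1 - (1/3))
S_7 = 22(1 - (1/2187)) / (2/3)
S_7 = 24046/729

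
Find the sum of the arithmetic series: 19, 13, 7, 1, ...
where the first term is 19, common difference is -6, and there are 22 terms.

Sₙ = n/2 × (first + last)
Last term = a + (n-1)d = 19 + (22-1)×(-6) = -107
S_22 = 22/2 × (19 + (-107))
S_22 = 22/2 × (-88) = -968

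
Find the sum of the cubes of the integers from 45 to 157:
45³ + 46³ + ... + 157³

Use ∑_{k=1}^{n} k³ = [n(n+1)/2]², then subtract the first 44 terms.
∑_{k=1}^{157} k³ = [157×158/2]² = 12403² = 153834409
∑_{k=1}^{44} k³ = [44×45/2]² = 990² = 980100
∑_{k=45}^{157} k³ = 153834409 - 980100 = 152854309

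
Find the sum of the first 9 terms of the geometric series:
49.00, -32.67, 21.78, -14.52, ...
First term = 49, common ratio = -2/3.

Sₙ = a(1 - rⁿ) / (1 - r)
S_9 = 49(1 - (-2/3)^9) / (1 - (-2/3))
S_9 = 49(1 - (-512/19683)) / (5/3)
S_9 = 197911/6561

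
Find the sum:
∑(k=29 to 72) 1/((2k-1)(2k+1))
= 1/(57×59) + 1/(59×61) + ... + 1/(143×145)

Partial fractions: 1/((2k-1)(2k+1)) = (1/2)[1/(2k-1) - 1/(2k+1)]
The series telescopes:
= (1/2)[1/57 - 1/145]
= 44/8265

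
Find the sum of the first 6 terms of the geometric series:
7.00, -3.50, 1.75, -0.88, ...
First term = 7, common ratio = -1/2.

Sₙ = a(1 - rⁿ) / (1 - r)
S_6 = 7(1 - (-1/2)^6) / (1 - (-1/2))
S_6 = 7(1 - (1/64)) / (3/2)
S_6 = 147/32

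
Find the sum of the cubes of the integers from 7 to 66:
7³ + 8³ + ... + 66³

Use ∑_{k=1}^{n} k³ = [n(n+1)/2]², then subtract the first 6 terms.
∑_{k=1}^{66} k³ = [66×67/2]² = 2211² = 4888521
∑_{k=1}^{6} k³ = [6×7/2]² = 21² = 441
∑_{k=7}^{66} k³ = 4888521 - 441 = 4888080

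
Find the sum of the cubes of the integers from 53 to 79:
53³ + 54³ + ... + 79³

Use ∑_{k=1}^{n} k³ = [n(n+1)/2]², then subtract the first 52 terms.
∑_{k=1}^{79} k³ = [79×80/2]² = 3160² = 9985600
∑_{k=1}^{52} k³ = [52×53/2]² = 1378² = 1898884
∑_{k=53}^{79} k³ = 9985600 - 1898884 = 8086716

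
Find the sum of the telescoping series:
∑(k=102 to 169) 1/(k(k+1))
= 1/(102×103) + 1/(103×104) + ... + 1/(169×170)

Partial fractions: 1/(k(k+1)) = 1/k - 1/(k+1)
The series telescopes:
= (1/102 - 1/103) + (1/103 - 1/104) + ... + (1/169 - 1/170)
= 1/102 - 1/170
= 1/255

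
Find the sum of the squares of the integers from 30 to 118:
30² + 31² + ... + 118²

Use ∑_{k=1}^{n} k² = n(n+1)(2n+1)/6, then subtract the first 29 terms.
∑_{k=1}^{118} k² = 118×119×237/6 = 554659
∑_{k=1}^{29} k² = 29×30×59/6 = 8555
∑_{k=30}^{118} k² = 554659 - 8555 = 546104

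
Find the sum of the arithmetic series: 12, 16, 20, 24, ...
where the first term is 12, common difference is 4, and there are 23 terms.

Sₙ = n/2 × (first + last)
Last term = a + (n-1)d = 12 + (23-1)×4 = 100
S_23 = 23/2 × (12 + 100)
S_23 = 23/2 × 112 = 1288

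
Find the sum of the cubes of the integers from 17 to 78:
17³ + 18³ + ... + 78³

Use ∑_{k=1}^{n} k³ = [n(n+1)/2]², then subtract the first 16 terms.
∑_{k=1}^{78} k³ = [78×79/2]² = 3081² = 9492561
∑_{k=1}^{16} k³ = [16×17/2]² = 136² = 18496
∑_{k=17}^{78} k³ = 9492561 - 18496 = 9474065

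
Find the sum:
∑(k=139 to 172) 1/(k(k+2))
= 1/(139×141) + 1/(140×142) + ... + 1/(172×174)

Partial fractions: 1/(k(k+2)) = (1/2)[1/k - 1/(k+2)]
Telescoping leaves the first two and last two terms:
= (1/2)[1/139 + 1/140 - 1/173 - 1/174]
= 822919/585784920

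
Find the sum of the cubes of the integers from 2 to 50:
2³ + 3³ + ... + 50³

Use ∑_{k=1}^{n} k³ = [n(n+1)/2]², then subtract the first 1 terms.
∑_{k=1}^{50} k³ = [50×51/2]² = 1275² = 1625625
∑_{k=1}^{1} k³ = [1×2/2]² = 1² = 1
∑_{k=2}^{50} k³ = 1625625 - 1 = 1625624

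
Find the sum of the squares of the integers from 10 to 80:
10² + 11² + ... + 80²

Use ∑_{k=1}^{n} k² = n(n+1)(2n+1)/6, then subtract the first 9 terms.
∑_{k=1}^{80} k² = 80×81×161/6 = 173880
∑_{k=1}^{9} k² = 9×10×19/6 = 285
∑_{k=10}^{80} k² = 173880 - 285 = 173595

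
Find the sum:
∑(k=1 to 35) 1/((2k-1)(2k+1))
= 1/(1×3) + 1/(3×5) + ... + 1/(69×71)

Partial fractions: 1/((2k-1)(2k+1)) = (1/2)[1/(2k-1) - 1/(2k+1)]
The series telescopes:
= (1/2)[1/1 - 1/71]
= 35/71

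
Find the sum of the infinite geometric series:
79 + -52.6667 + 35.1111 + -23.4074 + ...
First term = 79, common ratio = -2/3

For |r| < 1, S = a / (1 - r)
S = 79 / (1 - (-2/3))
S = 79 / (5/3)
S = 237/5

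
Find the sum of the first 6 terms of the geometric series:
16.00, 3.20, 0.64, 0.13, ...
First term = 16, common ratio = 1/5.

Sₙ = a(1 - rⁿ) / (1 - r)
S_6 = 16(1 - (1/5)^6) / (1 - (1/5))
S_6 = 16(1 - (1/15625)) / (4/5)
S_6 = 62496/3125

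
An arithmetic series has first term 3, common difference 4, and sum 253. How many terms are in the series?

Using S = n/2 × [2a + (n-1)d]
253 = n/2 × [2(3) + (n-1)(4)]
253 = n/2 × [6 + 4n - 4]
506 = n × [2 + 4n]
4n² + (2)n - 506 = 0
Discriminant: Δ = (2)² - 4(4)(-506) = 4 + 8096 = 8100
√Δ = 90
n = [-(2) + √Δ] / (2·4) = (-2 + 90) / 8 = 88 / 8 = 11
(The negative root is discarded since n must be a positive integer.)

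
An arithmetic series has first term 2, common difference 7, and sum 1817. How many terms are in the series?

Using S = n/2 × [2a + (n-1)d]
1817 = n/2 × [2(2) + (n-1)(7)]
1817 = n/2 × [4 + 7n - 7]
3634 = n × [-3 + 7n]
7n² + (-3)n - 3634 = 0
Discriminant: Δ = (-3)² - 4(7)(-3634) = 9 + 101752 = 101761
√Δ = 319
n = [-(-3) + √Δ] / (2·7) = (3 + 319) / 14 = 322 / 14 = 23
(The negative root is discarded since n must be a positive integer.)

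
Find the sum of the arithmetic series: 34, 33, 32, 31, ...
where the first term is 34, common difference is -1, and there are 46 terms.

Sₙ = n/2 × (first + last)
Last term = a + (n-1)d = 34 + (46-1)×(-1) = -11
S_46 = 46/2 × (34 + (-11))
S_46 = 46/2 × 23 = 529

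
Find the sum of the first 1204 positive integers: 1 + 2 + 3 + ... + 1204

Formula: ∑k = n(n+1)/2
= 1204×1205/2
= 1450820/2
= 725410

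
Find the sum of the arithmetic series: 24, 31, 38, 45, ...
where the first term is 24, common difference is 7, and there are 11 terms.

Sₙ = n/2 × (first + last)
Last term = a + (n-1)d = 24 + (11-1)×7 = 94
S_11 = 11/2 × (24 + 94)
S_11 = 11/2 × 118 = 649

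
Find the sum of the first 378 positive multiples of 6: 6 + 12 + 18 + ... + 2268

Factor out 6: = 6(1 + 2 + ... + 378) = 6 × n(n+1)/2
= 6 × 378×379/2
= 6 × 71631
= 429786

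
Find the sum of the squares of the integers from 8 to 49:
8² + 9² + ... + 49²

Use ∑_{k=1}^{n} k² = n(n+1)(2n+1)/6, then subtract the first 7 terms.
∑_{k=1}^{49} k² = 49×50×99/6 = 40425
∑_{k=1}^{7} k² = 7×8×15/6 = 140
∑_{k=8}^{49} k² = 40425 - 140 = 40285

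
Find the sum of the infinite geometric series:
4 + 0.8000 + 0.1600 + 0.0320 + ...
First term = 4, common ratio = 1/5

For |r| < 1, S = a / (1 - r)
S = 4 / (1 - (1/5))
S = 4 / (4/5)
S = 5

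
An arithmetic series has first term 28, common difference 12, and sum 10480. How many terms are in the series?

Using S = n/2 × [2a + (n-1)d]
10480 = n/2 × [2(28) + (n-1)(12)]
10480 = n/2 × [56 + 12n - 12]
20960 = n × [44 + 12n]
12n² + (44)n - 20960 = 0
Discriminant: Δ = (44)² - 4(12)(-20960) = 1936 + 1006080 = 1008016
√Δ = 1004
n = [-(44) + √Δ] / (2·12) = (-44 + 1004) / 24 = 960 / 24 = 40
(The negative root is discarded since n must be a positive integer.)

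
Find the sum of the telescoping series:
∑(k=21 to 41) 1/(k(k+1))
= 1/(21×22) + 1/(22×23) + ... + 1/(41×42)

Partial fractions: 1/(k(k+1)) = 1/k - 1/(k+1)
The series telescopes:
= (1/21 - 1/22) + (1/22 - 1/23) + ... + (1/41 - 1/42)
= 1/21 - 1/42
= 1/42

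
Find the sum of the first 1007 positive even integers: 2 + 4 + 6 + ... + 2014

Sum of first n even numbers = n(n+1)
= 1007×1008
= 1015056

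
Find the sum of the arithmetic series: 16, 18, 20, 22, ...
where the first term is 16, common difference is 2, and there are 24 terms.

Sₙ = n/2 × (first + last)
Last term = a + (n-1)d = 16 + (24-1)×2 = 62
S_24 = 24/2 × (16 + 62)
S_24 = 24/2 × 78 = 936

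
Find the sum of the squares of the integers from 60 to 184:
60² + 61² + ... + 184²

Use ∑_{k=1}^{n} k² = n(n+1)(2n+1)/6, then subtract the first 59 terms.
∑_{k=1}^{184} k² = 184×185×369/6 = 2093460
∑_{k=1}^{59} k² = 59×60×119/6 = 70210
∑_{k=60}^{184} k² = 2093460 - 70210 = 2023250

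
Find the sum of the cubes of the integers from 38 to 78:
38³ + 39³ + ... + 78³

Use ∑_{k=1}^{n} k³ = [n(n+1)/2]², then subtract the first 37 terms.
∑_{k=1}^{78} k³ = [78×79/2]² = 3081² = 9492561
∑_{k=1}^{37} k³ = [37×38/2]² = 703² = 494209
∑_{k=38}^{78} k³ = 9492561 - 494209 = 8998352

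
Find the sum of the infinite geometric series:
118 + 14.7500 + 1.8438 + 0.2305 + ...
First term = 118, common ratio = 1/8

For |r| < 1, S = a / (1 - r)
S = 118 / (1 - (1/8))
S = 118 / (7/8)
S = 944/7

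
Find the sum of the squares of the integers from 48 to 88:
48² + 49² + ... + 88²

Use ∑_{k=1}^{n} k² = n(n+1)(2n+1)/6, then subtract the first 47 terms.
∑_{k=1}^{88} k² = 88×89×177/6 = 231044
∑_{k=1}^{47} k² = 47×48×95/6 = 35720
∑_{k=48}^{88} k² = 231044 - 35720 = 195324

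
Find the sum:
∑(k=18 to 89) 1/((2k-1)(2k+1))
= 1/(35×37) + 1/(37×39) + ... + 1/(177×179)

Partial fractions: 1/((2k-1)(2k+1)) = (1/2)[1/(2k-1) - 1/(2k+1)]
The series telescopes:
= (1/2)[1/35 - 1/179]
= 72/6265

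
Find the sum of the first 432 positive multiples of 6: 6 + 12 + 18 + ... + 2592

Factor out 6: = 6(1 + 2 + ... + 432) = 6 × n(n+1)/2
= 6 × 432×433/2
= 6 × 93528
= 561168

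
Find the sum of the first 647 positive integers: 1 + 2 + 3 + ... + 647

Formula: ∑k = n(n+1)/2
= 647×648/2
= 419256/2
= 209628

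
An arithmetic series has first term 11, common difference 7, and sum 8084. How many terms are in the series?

Using S = n/2 × [2a + (n-1)d]
8084 = n/2 × [2(11) + (n-1)(7)]
8084 = n/2 × [22 + 7n - 7]
16168 = n × [15 + 7n]
7n² + (15)n - 16168 = 0
Discriminant: Δ = (15)² - 4(7)(-16168) = 225 + 452704 = 452929
√Δ = 673
n = [-(15) + √Δ] / (2·7) = (-15 + 673) / 14 = 658 / 14 = 47
(The negative root is discarded since n must be a positive integer.)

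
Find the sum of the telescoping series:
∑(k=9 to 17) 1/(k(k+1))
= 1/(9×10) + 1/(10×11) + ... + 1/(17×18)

Partial fractions: 1/(k(k+1)) = 1/k - 1/(k+1)
The series telescopes:
= (1/9 - 1/10) + (1/10 - 1/11) + ... + (1/17 - 1/18)
= 1/9 - 1/18
= 1/18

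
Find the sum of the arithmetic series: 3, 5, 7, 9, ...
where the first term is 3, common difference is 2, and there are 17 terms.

Sₙ = n/2 × (first + last)
Last term = a + (n-1)d = 3 + (17-1)×2 = 35
S_17 = 17/2 × (3 + 35)
S_17 = 17/2 × 38 = 323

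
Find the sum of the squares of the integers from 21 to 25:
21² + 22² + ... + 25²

Use ∑_{k=1}^{n} k² = n(n+1)(2n+1)/6, then subtract the first 20 terms.
∑_{k=1}^{25} k² = 25×26×51/6 = 5525
∑_{k=1}^{20} k² = 20×21×41/6 = 2870
∑_{k=21}^{25} k² = 5525 - 2870 = 2655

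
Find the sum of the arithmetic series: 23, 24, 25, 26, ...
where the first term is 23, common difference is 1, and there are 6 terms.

Sₙ = n/2 × (first + last)
Last term = a + (n-1)d = 23 + (6-1)×1 = 28
S_6 = 6/2 × (23 + 28)
S_6 = 6/2 × 51 = 153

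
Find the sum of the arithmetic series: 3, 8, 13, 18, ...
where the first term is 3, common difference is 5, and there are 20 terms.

Sₙ = n/2 × (first + last)
Last term = a + (n-1)d = 3 + (20-1)×5 = 98
S_20 = 20/2 × (3 + 98)
S_20 = 20/2 × 101 = 1010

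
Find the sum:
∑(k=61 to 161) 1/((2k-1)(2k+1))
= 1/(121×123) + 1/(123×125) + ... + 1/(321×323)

Partial fractions: 1/((2k-1)(2k+1)) = (1/2)[1/(2k-1) - 1/(2k+1)]
The series telescopes:
= (1/2)[1/121 - 1/323]
= 101/39083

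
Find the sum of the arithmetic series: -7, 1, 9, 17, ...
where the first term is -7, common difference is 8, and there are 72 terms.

Sₙ = n/2 × (first + last)
Last term = a + (n-1)d = -7 + (72-1)×8 = 561
S_72 = 72/2 × (-7 + 561)
S_72 = 72/2 × 554 = 19944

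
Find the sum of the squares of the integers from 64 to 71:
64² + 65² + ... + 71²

Use ∑_{k=1}^{n} k² = n(n+1)(2n+1)/6, then subtract the first 63 terms.
∑_{k=1}^{71} k² = 71×72×143/6 = 121836
∑_{k=1}^{63} k² = 63×64×127/6 = 85344
∑_{k=64}^{71} k² = 121836 - 85344 = 36492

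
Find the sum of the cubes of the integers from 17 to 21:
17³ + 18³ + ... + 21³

Use ∑_{k=1}^{n} k³ = [n(n+1)/2]², then subtract the first 16 terms.
∑_{k=1}^{21} k³ = [21×22/2]² = 231² = 53361
∑_{k=1}^{16} k³ = [16×17/2]² = 136² = 18496
∑_{k=17}^{21} k³ = 53361 - 18496 = 34865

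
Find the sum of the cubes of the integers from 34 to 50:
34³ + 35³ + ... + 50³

Use ∑_{k=1}^{n} k³ = [n(n+1)/2]², then subtract the first 33 terms.
∑_{k=1}^{50} k³ = [50×51/2]² = 1275² = 1625625
∑_{k=1}^{33} k³ = [33×34/2]² = 561² = 314721
∑_{k=34}^{50} k³ = 1625625 - 314721 = 1310904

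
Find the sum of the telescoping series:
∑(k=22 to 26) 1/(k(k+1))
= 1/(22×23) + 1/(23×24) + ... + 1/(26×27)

Partial fractions: 1/(k(k+1)) = 1/k - 1/(k+1)
The series telescopes:
= (1/22 - 1/23) + (1/23 - 1/24) + ... + (1/26 - 1/27)
= 1/22 - 1/27
= 5/594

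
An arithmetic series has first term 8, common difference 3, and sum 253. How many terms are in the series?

Using S = n/2 × [2a + (n-1)d]
253 = n/2 × [2(8) + (n-1)(3)]
253 = n/2 × [16 + 3n - 3]
506 = n × [13 + 3n]
3n² + (13)n - 506 = 0
Discriminant: Δ = (13)² - 4(3)(-506) = 169 + 6072 = 6241
√Δ = 79
n = [-(13) + √Δ] / (2·3) = (-13 + 79) / 6 = 66 / 6 = 11
(The negative root is discarded since n must be a positive integer.)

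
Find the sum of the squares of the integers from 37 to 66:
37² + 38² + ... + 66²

Use ∑_{k=1}^{n} k² = n(n+1)(2n+1)/6, then subtract the first 36 terms.
∑_{k=1}^{66} k² = 66×67×133/6 = 98021
∑_{k=1}^{36} k² = 36×37×73/6 = 16206
∑_{k=37}^{66} k² = 98021 - 16206 = 81815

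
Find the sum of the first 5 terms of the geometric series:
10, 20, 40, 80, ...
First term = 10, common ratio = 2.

Sₙ = a(1 - rⁿ) / (1 - r)
S_5 = 10(1 - 2^5) / (1 - 2)
S_5 = 10(1 - 32) / (-1)
S_5 = 310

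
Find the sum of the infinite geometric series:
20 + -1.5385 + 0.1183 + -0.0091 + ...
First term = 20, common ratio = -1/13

For |r| < 1, S = a / (1 - r)
S = 20 / (1 - (-1/13))
S = 20 / (14/13)
S = 130/7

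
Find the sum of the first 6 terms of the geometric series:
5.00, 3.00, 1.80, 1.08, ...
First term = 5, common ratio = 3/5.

Sₙ = a(1 - rⁿ) / (1 - r)
S_6 = 5(1 - (3/5)^6) / (1 - (3/5))
S_6 = 5(1 - (729/15625)) / (2/5)
S_6 = 7448/625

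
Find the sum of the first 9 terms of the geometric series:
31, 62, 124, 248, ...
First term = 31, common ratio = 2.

Sₙ = a(1 - rⁿ) / (1 - r)
S_9 = 31(1 - 2^9) / (1 - 2)
S_9 = 31(1 - 512) / (-1)
S_9 = 15841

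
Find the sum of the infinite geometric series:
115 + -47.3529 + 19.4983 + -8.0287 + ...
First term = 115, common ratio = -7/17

For |r| < 1, S = a / (1 - r)
S = 115 / (1 - (-7/17))
S = 115 / (24/17)
S = 1955/24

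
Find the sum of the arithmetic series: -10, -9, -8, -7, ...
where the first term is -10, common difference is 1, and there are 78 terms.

Sₙ = n/2 × (first + last)
Last term = a + (n-1)d = -10 + (78-1)×1 = 67
S_78 = 78/2 × (-10 + 67)
S_78 = 78/2 × 57 = 2223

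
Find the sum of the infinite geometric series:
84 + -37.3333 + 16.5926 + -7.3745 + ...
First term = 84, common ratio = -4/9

For |r| < 1, S = a / (1 - r)
S = 84 / (1 - (-4/9))
S = 84 / (13/9)
S = 756/13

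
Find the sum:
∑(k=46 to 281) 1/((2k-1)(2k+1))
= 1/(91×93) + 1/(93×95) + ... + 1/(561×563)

Partial fractions: 1/((2k-1)(2k+1)) = (1/2)[1/(2k-1) - 1/(2k+1)]
The series telescopes:
= (1/2)[1/91 - 1/563]
= 236/51233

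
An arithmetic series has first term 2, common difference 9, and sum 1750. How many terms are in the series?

Using S = n/2 × [2a + (n-1)d]
1750 = n/2 × [2(2) + (n-1)(9)]
1750 = n/2 × [4 + 9n - 9]
3500 = n × [-5 + 9n]
9n² + (-5)n - 3500 = 0
Discriminant: Δ = (-5)² - 4(9)(-3500) = 25 + 126000 = 126025
√Δ = 355
n = [-(-5) + √Δ] / (2·9) = (5 + 355) / 18 = 360 / 18 = 20
(The negative root is discarded since n must be a positive integer.)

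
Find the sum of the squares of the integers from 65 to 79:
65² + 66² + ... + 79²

Use ∑_{k=1}^{n} k² = n(n+1)(2n+1)/6, then subtract the first 64 terms.
∑_{k=1}^{79} k² = 79×80×159/6 = 167480
∑_{k=1}^{64} k² = 64×65×129/6 = 89440
∑_{k=65}^{79} k² = 167480 - 89440 = 78040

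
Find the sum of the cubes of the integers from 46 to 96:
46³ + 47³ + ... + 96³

Use ∑_{k=1}^{n} k³ = [n(n+1)/2]², then subtract the first 45 terms.
∑_{k=1}^{96} k³ = [96×97/2]² = 4656² = 21678336
∑_{k=1}^{45} k³ = [45×46/2]² = 1035² = 1071225
∑_{k=46}^{96} k³ = 21678336 - 1071225 = 20607111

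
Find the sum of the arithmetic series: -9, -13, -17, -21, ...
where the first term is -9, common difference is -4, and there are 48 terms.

Sₙ = n/2 × (first + last)
Last term = a + (n-1)d = -9 + (48-1)×(-4) = -197
S_48 = 48/2 × (-9 + (-197))
S_48 = 48/2 × (-206) = -4944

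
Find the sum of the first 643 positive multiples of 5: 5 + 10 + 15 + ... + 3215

Factor out 5: = 5(1 + 2 + ... + 643) = 5 × n(n+1)/2
= 5 × 643×644/2
= 5 × 207046
= 1035230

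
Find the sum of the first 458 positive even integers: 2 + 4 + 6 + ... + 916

Sum of first n even numbers = n(n+1)
= 458×459
= 210222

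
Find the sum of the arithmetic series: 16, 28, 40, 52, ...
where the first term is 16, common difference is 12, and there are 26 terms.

Sₙ = n/2 × (first + last)
Last term = a + (n-1)d = 16 + (26-1)×12 = 316
S_26 = 26/2 × (16 + 316)
S_26 = 26/2 × 332 = 4316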